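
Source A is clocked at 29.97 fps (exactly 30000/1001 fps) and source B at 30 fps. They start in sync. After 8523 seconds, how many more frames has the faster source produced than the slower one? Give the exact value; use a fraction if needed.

A emits 30000/1001 × 8523 = 255690000/1001 frames; B emits 30 × 8523 = 255690.
Difference = 255690/1001 frames (≈ 255.4346); B is ahead of A.

255690/1001 frames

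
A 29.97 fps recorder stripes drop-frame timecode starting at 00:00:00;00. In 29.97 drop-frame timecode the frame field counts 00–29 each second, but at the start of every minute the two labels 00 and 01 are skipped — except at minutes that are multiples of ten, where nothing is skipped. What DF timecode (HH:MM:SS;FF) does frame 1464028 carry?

13:34:09;24

Each 10-minute DF block holds 10 × 60 × 30 − 9 × 2 = 17982 frames. 1464028 ÷ 17982 → 81 full blocks, remainder 7486.
Within the partial block the first minute is 1800 frames and each further minute 1798, so 4 further minute boundaries passed. Total skipped labels = 18 × 81 + 2 × 4 = 1466.
Non-drop label index = 1464028 + 1466 = 1465494; at 30 labels/s that is 13:34:09:24, i.e. DF 13:34:09;24.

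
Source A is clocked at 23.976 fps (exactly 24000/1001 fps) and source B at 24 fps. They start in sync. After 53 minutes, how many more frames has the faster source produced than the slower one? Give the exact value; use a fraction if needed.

76320/1001 frames

53 min = 3180 s.
A emits 24000/1001 × 3180 = 76320000/1001 frames; B emits 24 × 3180 = 76320.
Difference = 76320/1001 frames (≈ 76.2438); B is ahead of A.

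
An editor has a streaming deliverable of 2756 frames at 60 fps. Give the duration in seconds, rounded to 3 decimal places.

Running time = 2756 × 1/60 = 689/15 s ≈ 45.933 s.

45.933 seconds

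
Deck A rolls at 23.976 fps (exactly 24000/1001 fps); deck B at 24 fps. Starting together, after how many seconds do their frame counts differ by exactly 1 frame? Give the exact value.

1001/24 seconds

The gap grows by |24 − 24000/1001| = 24/1001 frames per second.
Time for a 1-frame gap: 1 ÷ (24/1001) = 1001/24 s.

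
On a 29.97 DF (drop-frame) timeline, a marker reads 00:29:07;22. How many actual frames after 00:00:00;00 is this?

Complete 10-minute blocks: 2, each 17982 frames → 35964.
Remaining 9 whole minutes in the current block: 1800 + 8 × 1798 = 16184 frames.
Within the current minute: 7 × 30 + 22 − 2 = 230 (labels ;00/;01 skipped at this minute). Total = 35964 + 16184 + 230 = 52378.

52378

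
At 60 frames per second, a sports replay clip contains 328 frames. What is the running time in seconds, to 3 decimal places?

Running time = 328 × 1/60 = 82/15 s ≈ 5.467 s.

5.467 seconds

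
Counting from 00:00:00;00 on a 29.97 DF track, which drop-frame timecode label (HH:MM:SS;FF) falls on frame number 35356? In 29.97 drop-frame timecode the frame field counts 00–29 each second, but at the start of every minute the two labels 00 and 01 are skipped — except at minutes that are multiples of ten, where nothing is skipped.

00:19:39;22

Ten DF minutes hold 17982 frames, so frame 35356 lies in block 1 (frames 17982–35963) with 17374 frames into that block.
The block's first minute is 1800 frames and the rest 1798 each; 17374 frames reaches minute 9, so 1 × 18 + 9 × 2 = 36 labels have been skipped so far.
Adding those back, label number 35356 + 36 = 35392 at 30 labels/s is 1179 s + 22 f = 0 h 19 min 39 s frame 22, i.e. 00:19:39;22.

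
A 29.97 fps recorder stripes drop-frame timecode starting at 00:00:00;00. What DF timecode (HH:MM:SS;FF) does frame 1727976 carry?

Each 10-minute DF block holds 10 × 60 × 30 − 9 × 2 = 17982 frames. 1727976 ÷ 17982 → 96 full blocks, remainder 1704.
Within the partial block the first minute is 1800 frames and each further minute 1798, so 0 further minute boundaries passed. Total skipped labels = 18 × 96 + 2 × 0 = 1728.
Non-drop label index = 1727976 + 1728 = 1729704; at 30 labels/s that is 16:00:56:24, i.e. DF 16:00:56;24.

16:00:56;24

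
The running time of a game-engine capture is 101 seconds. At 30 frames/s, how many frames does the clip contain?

3030 frames

Frames = 101 × 30 = 3030.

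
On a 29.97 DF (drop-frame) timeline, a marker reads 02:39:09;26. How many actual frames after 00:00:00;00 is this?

286208

As if non-drop at 30 labels/s: (2 × 3600 + 39 × 60 + 9) × 30 + 26 = 286496.
Minute boundaries passed: 159; those not divisible by 10: 159 − 15 = 144; dropped labels = 2 × 144 = 288.
Actual frame index = 286496 − 288 = 286208.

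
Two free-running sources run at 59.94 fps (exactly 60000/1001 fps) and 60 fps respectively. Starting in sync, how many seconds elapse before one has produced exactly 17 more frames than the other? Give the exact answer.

17017/60 seconds

The gap grows by |60 − 60000/1001| = 60/1001 frames per second.
Time for a 17-frame gap: 17 ÷ (60/1001) = 17017/60 s.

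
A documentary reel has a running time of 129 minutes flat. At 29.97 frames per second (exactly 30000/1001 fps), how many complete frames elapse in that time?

231968 frames

129 min = 7740 s.
Frames = 7740 × 30000/1001 = 232200000/1001 ≈ 231968.0320.
Complete frames: 231968.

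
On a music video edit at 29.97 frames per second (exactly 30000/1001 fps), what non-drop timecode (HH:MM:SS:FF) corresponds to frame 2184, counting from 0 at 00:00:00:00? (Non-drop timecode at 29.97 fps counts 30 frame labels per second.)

2184 ÷ 30 = 72 full seconds, remainder 24 frames.
72 s = 0 h 1 min 12 s.
Timecode: 00:01:12:24.

00:01:12:24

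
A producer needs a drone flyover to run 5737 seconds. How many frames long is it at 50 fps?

Frames = 5737 × 50 = 286850.

286850 frames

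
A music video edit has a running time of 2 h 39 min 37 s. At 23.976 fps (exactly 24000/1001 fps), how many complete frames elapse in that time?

229618 frames

2 h 39 min 37 s = 9577 s.
Frames = 9577 × 24000/1001 = 229848000/1001 ≈ 229618.3816.
Complete frames: 229618.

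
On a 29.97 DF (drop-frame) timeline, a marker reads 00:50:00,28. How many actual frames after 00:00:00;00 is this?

Complete 10-minute blocks: 5, each 17982 frames → 89910.
Remaining 0 whole minutes in the current block: 0 frames.
Within the current minute: 0 × 30 + 28 = 28. Total = 89910 + 0 + 28 = 89938.

89938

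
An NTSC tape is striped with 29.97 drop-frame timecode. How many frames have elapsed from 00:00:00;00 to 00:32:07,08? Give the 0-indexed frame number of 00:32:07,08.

57760

Complete 10-minute blocks: 3, each 17982 frames → 53946.
Remaining 2 whole minutes in the current block: 1800 + 1 × 1798 = 3598 frames.
Within the current minute: 7 × 30 + 8 − 2 = 216 (labels ;00/;01 skipped at this minute). Total = 53946 + 3598 + 216 = 57760.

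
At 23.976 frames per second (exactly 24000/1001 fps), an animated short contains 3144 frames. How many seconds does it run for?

Running time = 3144 / (24000/1001) = 131.131 s.

131.131 seconds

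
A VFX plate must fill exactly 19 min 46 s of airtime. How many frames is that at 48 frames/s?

19 min 46 s = 1186 s.
Frames = 1186 × 48 = 56928.

56928 frames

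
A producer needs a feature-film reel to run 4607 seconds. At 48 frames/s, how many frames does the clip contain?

Frames = 4607 × 48 = 221136.

221136 frames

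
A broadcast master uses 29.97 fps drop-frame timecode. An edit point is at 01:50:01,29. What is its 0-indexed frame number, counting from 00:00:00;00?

197861

As if non-drop at 30 labels/s: (1 × 3600 + 50 × 60 + 1) × 30 + 29 = 198059.
Minute boundaries passed: 110; those not divisible by 10: 110 − 11 = 99; dropped labels = 2 × 99 = 198.
Actual frame index = 198059 − 198 = 197861.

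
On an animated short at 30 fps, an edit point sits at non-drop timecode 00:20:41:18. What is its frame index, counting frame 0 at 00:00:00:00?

frame 37248

Total seconds to the label: (0 × 3600 + 20 × 60 + 41) = 1241.
Frame index = 1241 × 30 + 18 = 37248.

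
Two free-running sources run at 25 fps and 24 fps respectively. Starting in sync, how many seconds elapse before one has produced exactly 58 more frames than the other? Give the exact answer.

58 seconds

The gap grows by |24 − 25| = 1 frame per second.
Time for a 58-frame gap: 58 ÷ (1) = 58 s.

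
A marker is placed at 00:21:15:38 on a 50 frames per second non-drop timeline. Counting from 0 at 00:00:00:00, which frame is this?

Total seconds to the label: (0 × 3600 + 21 × 60 + 15) = 1275.
Frame index = 1275 × 50 + 38 = 63788.

63788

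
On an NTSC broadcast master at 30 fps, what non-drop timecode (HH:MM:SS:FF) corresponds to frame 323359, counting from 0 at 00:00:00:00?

02:59:38:19

323359 ÷ 30 = 10778 full seconds, remainder 19 frames.
10778 s = 2 h 59 min 38 s.
Timecode: 02:59:38:19.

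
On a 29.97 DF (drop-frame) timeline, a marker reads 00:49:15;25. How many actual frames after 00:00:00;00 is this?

Complete 10-minute blocks: 4, each 17982 frames → 71928.
Remaining 9 whole minutes in the current block: 1800 + 8 × 1798 = 16184 frames.
Within the current minute: 15 × 30 + 25 − 2 = 473 (labels ;00/;01 skipped at this minute). Total = 71928 + 16184 + 473 = 88585.

88585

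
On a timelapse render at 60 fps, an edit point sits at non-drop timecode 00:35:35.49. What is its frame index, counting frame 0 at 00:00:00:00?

frame 128149

Total seconds to the label: (0 × 3600 + 35 × 60 + 35) = 2135.
Frame index = 2135 × 60 + 49 = 128149.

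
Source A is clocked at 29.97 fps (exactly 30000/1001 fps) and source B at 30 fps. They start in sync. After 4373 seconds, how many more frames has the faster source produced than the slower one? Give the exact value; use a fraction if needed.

A emits 30000/1001 × 4373 = 131190000/1001 frames; B emits 30 × 4373 = 131190.
Difference = 131190/1001 frames (≈ 131.0589); B is ahead of A.

131190/1001 frames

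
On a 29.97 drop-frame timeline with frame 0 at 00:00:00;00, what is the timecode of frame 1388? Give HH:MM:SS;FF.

Each 10-minute DF block holds 10 × 60 × 30 − 9 × 2 = 17982 frames. 1388 ÷ 17982 → 0 full blocks, remainder 1388.
Within the partial block the first minute is 1800 frames and each further minute 1798, so 0 further minute boundaries passed. Total skipped labels = 18 × 0 + 2 × 0 = 0.
Non-drop label index = 1388 + 0 = 1388; at 30 labels/s that is 00:00:46:08, i.e. DF 00:00:46;08.

00:00:46;08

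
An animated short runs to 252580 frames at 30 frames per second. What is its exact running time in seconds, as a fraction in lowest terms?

25258/3 seconds

Running time = 252580 ÷ (30) = 252580 × 1/30 = 25258/3 s.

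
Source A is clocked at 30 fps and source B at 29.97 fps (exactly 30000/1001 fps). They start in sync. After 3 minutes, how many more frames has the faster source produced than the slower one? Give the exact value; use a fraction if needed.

5400/1001 frames

3 min = 180 s.
A emits 30 × 180 = 5400 frames; B emits 30000/1001 × 180 = 5400000/1001.
Difference = 5400/1001 frames (≈ 5.3946); B is behind A.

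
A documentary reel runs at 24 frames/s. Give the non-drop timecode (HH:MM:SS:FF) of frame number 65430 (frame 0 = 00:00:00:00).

00:45:26:06

65430 ÷ 24 = 2726 full seconds, remainder 6 frames.
2726 s = 0 h 45 min 26 s.
Timecode: 00:45:26:06.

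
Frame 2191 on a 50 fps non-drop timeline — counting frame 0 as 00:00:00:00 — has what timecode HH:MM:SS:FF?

00:00:43:41

2191 ÷ 50 = 43 full seconds, remainder 41 frames.
43 s = 0 h 0 min 43 s.
Timecode: 00:00:43:41.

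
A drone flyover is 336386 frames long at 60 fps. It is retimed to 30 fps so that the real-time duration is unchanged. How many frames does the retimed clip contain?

168193 frames

Target frames = source frames × (target rate / source rate) = 336386 × (30)/(60) = 336386 × 1/2 = 168193.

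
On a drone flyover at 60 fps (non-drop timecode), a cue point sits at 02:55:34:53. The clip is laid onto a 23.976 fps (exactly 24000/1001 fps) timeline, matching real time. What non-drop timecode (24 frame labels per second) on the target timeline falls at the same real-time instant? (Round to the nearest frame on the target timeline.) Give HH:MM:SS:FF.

Source frame index: (2×3600 + 55×60 + 34) × 60 + 53 = 632093.
Real time: 632093 / (60) = 632093/60 s.
Target frame: (632093/60) × (24000/1001) = 3283600/13 ≈ 252584.615 → 252585.
At 24 labels/s: frame 252585 → 02:55:24:09.

02:55:24:09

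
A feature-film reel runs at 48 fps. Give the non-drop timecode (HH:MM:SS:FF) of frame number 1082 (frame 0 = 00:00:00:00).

00:00:22:26

1082 ÷ 48 = 22 full seconds, remainder 26 frames.
22 s = 0 h 0 min 22 s.
Timecode: 00:00:22:26.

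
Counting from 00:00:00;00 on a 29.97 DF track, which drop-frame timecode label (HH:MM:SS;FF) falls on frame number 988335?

09:09:37;15

Ten DF minutes hold 17982 frames, so frame 988335 lies in block 54 (frames 971028–989009) with 17307 frames into that block.
The block's first minute is 1800 frames and the rest 1798 each; 17307 frames reaches minute 9, so 54 × 18 + 9 × 2 = 990 labels have been skipped so far.
Adding those back, label number 988335 + 990 = 989325 at 30 labels/s is 32977 s + 15 f = 9 h 9 min 37 s frame 15, i.e. 09:09:37;15.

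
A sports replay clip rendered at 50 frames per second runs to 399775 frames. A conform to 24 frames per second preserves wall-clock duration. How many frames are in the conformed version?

191892 frames

Target frames = source frames × (target rate / source rate) = 399775 × (24)/(50) = 399775 × 12/25 = 191892.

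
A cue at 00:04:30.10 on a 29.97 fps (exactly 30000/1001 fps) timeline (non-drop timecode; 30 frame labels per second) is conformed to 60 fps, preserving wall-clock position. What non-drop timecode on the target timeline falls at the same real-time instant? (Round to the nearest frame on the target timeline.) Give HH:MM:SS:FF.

Source frame index: (0×3600 + 4×60 + 30) × 30 + 10 = 8110.
Real time: 8110 / (30000/1001) = 811811/3000 s.
Target frame: (811811/3000) × (60) = 811811/50 ≈ 16236.220 → 16236.
At 60 labels/s: frame 16236 → 00:04:30:36.

00:04:30:36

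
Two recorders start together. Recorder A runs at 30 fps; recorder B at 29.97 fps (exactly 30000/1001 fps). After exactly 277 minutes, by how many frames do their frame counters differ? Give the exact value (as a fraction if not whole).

498600/1001 frames

277 min = 16620 s.
A emits 30 × 16620 = 498600 frames; B emits 30000/1001 × 16620 = 498600000/1001.
Difference = 498600/1001 frames (≈ 498.1019); B is behind A.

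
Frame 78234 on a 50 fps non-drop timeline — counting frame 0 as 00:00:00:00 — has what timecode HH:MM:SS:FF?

78234 ÷ 50 = 1564 full seconds, remainder 34 frames.
1564 s = 0 h 26 min 4 s.
Timecode: 00:26:04:34.

00:26:04:34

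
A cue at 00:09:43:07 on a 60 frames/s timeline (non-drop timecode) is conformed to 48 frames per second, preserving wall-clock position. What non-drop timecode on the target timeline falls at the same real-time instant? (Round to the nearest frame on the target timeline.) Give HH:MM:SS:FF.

00:09:43:06

Source frame index: (0×3600 + 9×60 + 43) × 60 + 7 = 34987.
Real time: 34987 / (60) = 34987/60 s.
Target frame: (34987/60) × (48) = 139948/5 ≈ 27989.600 → 27990.
At 48 labels/s: frame 27990 → 00:09:43:06.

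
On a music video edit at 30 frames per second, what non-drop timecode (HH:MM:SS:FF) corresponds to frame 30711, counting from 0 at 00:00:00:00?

30711 ÷ 30 = 1023 full seconds, remainder 21 frames.
1023 s = 0 h 17 min 3 s.
Timecode: 00:17:03:21.

00:17:03:21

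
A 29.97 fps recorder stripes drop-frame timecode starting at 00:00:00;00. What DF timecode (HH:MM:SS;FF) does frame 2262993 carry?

Ten DF minutes hold 17982 frames, so frame 2262993 lies in block 125 (frames 2247750–2265731) with 15243 frames into that block.
The block's first minute is 1800 frames and the rest 1798 each; 15243 frames reaches minute 8, so 125 × 18 + 8 × 2 = 2266 labels have been skipped so far.
Adding those back, label number 2262993 + 2266 = 2265259 at 30 labels/s is 75508 s + 19 f = 20 h 58 min 28 s frame 19, i.e. 20:58:28;19.

20:58:28;19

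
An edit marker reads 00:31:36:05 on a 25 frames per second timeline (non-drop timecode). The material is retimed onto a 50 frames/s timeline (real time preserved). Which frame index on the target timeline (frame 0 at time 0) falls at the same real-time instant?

frame 94810

Source frame index: (0×3600 + 31×60 + 36) × 25 + 5 = 47405.
Real time: 47405 / (25) = 9481/5 s.
Target frame: (9481/5) × (50) = 94810.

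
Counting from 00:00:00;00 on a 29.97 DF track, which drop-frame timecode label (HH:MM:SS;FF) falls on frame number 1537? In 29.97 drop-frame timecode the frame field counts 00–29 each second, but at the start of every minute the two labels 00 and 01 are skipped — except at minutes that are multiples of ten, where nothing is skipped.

Ten DF minutes hold 17982 frames, so frame 1537 lies in block 0 (frames 0–17981) with 1537 frames into that block.
The block's first minute is 1800 frames and the rest 1798 each; 1537 frames reaches minute 0, so 0 × 18 + 0 × 2 = 0 labels have been skipped so far.
Adding those back, label number 1537 + 0 = 1537 at 30 labels/s is 51 s + 7 f = 0 h 0 min 51 s frame 7, i.e. 00:00:51;07.

00:00:51;07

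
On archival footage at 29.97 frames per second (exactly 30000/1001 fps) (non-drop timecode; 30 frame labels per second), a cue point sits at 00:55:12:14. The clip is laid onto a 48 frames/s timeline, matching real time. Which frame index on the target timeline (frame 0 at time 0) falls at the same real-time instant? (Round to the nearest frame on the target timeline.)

frame 159157

Source frame index: (0×3600 + 55×60 + 12) × 30 + 14 = 99374.
Real time: 99374 / (30000/1001) = 49736687/15000 s.
Target frame: (49736687/15000) × (48) = 99473374/625 ≈ 159157.398 → 159157.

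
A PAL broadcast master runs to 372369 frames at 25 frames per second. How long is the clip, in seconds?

Running time = 372369 / (25) = 14894.76 s.

14894.76 seconds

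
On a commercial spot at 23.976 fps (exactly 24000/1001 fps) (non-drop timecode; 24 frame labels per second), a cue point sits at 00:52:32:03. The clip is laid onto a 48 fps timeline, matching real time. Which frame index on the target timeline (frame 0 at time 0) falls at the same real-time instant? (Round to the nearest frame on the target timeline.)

Source frame index: (0×3600 + 52×60 + 32) × 24 + 3 = 75651.
Real time: 75651 / (24000/1001) = 25242217/8000 s.
Target frame: (25242217/8000) × (48) = 75726651/500 ≈ 151453.302 → 151453.

frame 151453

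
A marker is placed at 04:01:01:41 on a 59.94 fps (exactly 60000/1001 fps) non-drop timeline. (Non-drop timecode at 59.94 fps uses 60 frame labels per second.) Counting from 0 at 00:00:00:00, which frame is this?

Total seconds to the label: (4 × 3600 + 1 × 60 + 1) = 14461.
Frame index = 14461 × 60 + 41 = 867701.

867701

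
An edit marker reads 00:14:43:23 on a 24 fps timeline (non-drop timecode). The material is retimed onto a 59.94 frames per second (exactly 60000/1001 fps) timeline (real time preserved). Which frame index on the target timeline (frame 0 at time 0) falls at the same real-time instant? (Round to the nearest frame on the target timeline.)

frame 52985

Source frame index: (0×3600 + 14×60 + 43) × 24 + 23 = 21215.
Real time: 21215 / (24) = 21215/24 s.
Target frame: (21215/24) × (60000/1001) = 53037500/1001 ≈ 52984.515 → 52985.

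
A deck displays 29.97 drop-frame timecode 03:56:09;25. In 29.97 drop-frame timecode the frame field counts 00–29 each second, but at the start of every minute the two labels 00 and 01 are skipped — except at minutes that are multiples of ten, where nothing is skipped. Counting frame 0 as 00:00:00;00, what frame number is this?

As if non-drop at 30 labels/s: (3 × 3600 + 56 × 60 + 9) × 30 + 25 = 425095.
Minute boundaries passed: 236; those not divisible by 10: 236 − 23 = 213; dropped labels = 2 × 213 = 426.
Actual frame index = 425095 − 426 = 424669.

424669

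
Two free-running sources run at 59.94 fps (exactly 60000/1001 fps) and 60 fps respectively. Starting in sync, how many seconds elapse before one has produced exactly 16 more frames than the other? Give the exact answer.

The gap grows by |60 − 60000/1001| = 60/1001 frames per second.
Time for a 16-frame gap: 16 ÷ (60/1001) = 4004/15 s.

4004/15 seconds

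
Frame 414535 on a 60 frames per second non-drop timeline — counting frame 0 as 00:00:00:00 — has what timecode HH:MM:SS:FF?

414535 ÷ 60 = 6908 full seconds, remainder 55 frames.
6908 s = 1 h 55 min 8 s.
Timecode: 01:55:08:55.

01:55:08:55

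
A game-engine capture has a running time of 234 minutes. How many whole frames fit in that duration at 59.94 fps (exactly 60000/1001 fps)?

234 min = 14040 s.
Frames = 14040 × 60000/1001 = 64800000/77 ≈ 841558.4416.
Complete frames: 841558.

841558 frames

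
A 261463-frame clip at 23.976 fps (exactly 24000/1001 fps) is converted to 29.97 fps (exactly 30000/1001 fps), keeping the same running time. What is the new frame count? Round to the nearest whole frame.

326829 frames

Frames at target rate = 261463 × (30000/1001) / (24000/1001) = 1307315/4 ≈ 326828.750.
Nearest whole frame: 326829.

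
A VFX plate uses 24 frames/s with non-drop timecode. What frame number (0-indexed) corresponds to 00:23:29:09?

Total seconds to the label: (0 × 3600 + 23 × 60 + 29) = 1409.
Frame index = 1409 × 24 + 9 = 33825.

33825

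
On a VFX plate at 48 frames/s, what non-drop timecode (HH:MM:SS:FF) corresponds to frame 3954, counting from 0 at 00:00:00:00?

00:01:22:18

3954 ÷ 48 = 82 full seconds, remainder 18 frames.
82 s = 0 h 1 min 22 s.
Timecode: 00:01:22:18.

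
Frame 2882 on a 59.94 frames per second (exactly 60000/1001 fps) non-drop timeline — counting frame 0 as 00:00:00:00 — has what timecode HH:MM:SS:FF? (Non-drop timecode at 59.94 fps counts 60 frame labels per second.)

00:00:48:02

2882 ÷ 60 = 48 full seconds, remainder 2 frames.
48 s = 0 h 0 min 48 s.
Timecode: 00:00:48:02.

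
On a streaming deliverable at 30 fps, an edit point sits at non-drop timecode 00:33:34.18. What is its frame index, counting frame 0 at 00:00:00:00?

60438

Total seconds to the label: (0 × 3600 + 33 × 60 + 34) = 2014.
Frame index = 2014 × 30 + 18 = 60438.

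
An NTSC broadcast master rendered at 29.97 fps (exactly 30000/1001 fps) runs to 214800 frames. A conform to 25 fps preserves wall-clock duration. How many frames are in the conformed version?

Target frames = source frames × (target rate / source rate) = 214800 × (25)/(30000/1001) = 214800 × 1001/1200 = 179179.

179179 frames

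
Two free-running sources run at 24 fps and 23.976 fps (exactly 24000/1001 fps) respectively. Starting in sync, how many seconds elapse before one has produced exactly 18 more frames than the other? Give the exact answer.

The gap grows by |24000/1001 − 24| = 24/1001 frames per second.
Time for a 18-frame gap: 18 ÷ (24/1001) = 750.75 s.

750.75 seconds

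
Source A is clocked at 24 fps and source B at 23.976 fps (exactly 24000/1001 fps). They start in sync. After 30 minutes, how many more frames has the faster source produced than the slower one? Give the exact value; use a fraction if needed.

43200/1001 frames

30 min = 1800 s.
A emits 24 × 1800 = 43200 frames; B emits 24000/1001 × 1800 = 43200000/1001.
Difference = 43200/1001 frames (≈ 43.1568); B is behind A.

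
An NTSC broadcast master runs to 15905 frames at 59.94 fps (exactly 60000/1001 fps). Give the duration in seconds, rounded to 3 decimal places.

Running time = 15905 × 1001/60000 = 3184181/12000 s ≈ 265.348 s.

265.348 seconds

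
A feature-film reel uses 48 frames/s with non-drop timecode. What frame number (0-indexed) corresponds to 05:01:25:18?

868098

Total seconds to the label: (5 × 3600 + 1 × 60 + 25) = 18085.
Frame index = 18085 × 48 + 18 = 868098.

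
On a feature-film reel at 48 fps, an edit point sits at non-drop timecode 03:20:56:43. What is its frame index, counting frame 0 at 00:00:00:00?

frame 578731

Total seconds to the label: (3 × 3600 + 20 × 60 + 56) = 12056.
Frame index = 12056 × 48 + 43 = 578731.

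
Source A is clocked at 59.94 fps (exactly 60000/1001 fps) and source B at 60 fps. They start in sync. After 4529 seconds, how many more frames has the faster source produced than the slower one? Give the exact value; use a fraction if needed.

A emits 60000/1001 × 4529 = 38820000/143 frames; B emits 60 × 4529 = 271740.
Difference = 38820/143 frames (≈ 271.4685); B is ahead of A.

38820/143 frames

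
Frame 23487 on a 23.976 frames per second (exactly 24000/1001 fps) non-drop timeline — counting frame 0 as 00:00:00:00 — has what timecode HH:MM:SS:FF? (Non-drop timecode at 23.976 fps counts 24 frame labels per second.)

00:16:18:15

23487 ÷ 24 = 978 full seconds, remainder 15 frames.
978 s = 0 h 16 min 18 s.
Timecode: 00:16:18:15.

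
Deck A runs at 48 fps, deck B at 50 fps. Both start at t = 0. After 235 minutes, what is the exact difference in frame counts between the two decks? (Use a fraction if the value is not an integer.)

235 min = 14100 s.
A emits 48 × 14100 = 676800 frames; B emits 50 × 14100 = 705000.
Difference = 28200 frames; B is ahead of A.

28200 frames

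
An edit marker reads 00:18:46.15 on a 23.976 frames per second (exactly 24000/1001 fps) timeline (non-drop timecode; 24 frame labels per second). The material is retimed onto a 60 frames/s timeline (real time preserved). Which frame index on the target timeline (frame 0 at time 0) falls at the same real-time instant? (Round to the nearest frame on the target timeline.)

frame 67665

Source frame index: (0×3600 + 18×60 + 46) × 24 + 15 = 27039.
Real time: 27039 / (24000/1001) = 9022013/8000 s.
Target frame: (9022013/8000) × (60) = 27066039/400 ≈ 67665.098 → 67665.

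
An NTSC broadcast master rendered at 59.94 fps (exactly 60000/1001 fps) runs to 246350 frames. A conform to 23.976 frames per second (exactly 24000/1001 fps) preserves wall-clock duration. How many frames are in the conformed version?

98540 frames

Frames at target rate = 246350 × (24000/1001) / (60000/1001) = 98540.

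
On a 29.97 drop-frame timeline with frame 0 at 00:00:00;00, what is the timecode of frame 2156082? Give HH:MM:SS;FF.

19:59:01;12

Each 10-minute DF block holds 10 × 60 × 30 − 9 × 2 = 17982 frames. 2156082 ÷ 17982 → 119 full blocks, remainder 16224.
Within the partial block the first minute is 1800 frames and each further minute 1798, so 9 further minute boundaries passed. Total skipped labels = 18 × 119 + 2 × 9 = 2160.
Non-drop label index = 2156082 + 2160 = 2158242; at 30 labels/s that is 19:59:01:12, i.e. DF 19:59:01;12.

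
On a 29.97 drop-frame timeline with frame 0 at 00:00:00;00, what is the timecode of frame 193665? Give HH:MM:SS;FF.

Ten DF minutes hold 17982 frames, so frame 193665 lies in block 10 (frames 179820–197801) with 13845 frames into that block.
The block's first minute is 1800 frames and the rest 1798 each; 13845 frames reaches minute 7, so 10 × 18 + 7 × 2 = 194 labels have been skipped so far.
Adding those back, label number 193665 + 194 = 193859 at 30 labels/s is 6461 s + 29 f = 1 h 47 min 41 s frame 29, i.e. 01:47:41;29.

01:47:41;29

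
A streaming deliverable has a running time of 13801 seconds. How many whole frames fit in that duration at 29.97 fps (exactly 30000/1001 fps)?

Frames = 13801 × 30000/1001 = 414030000/1001 ≈ 413616.3836.
Complete frames: 413616.

413616 frames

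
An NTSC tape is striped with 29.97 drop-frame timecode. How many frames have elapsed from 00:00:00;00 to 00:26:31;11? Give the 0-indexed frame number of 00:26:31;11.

47693

Complete 10-minute blocks: 2, each 17982 frames → 35964.
Remaining 6 whole minutes in the current block: 1800 + 5 × 1798 = 10790 frames.
Within the current minute: 31 × 30 + 11 − 2 = 939 (labels ;00/;01 skipped at this minute). Total = 35964 + 10790 + 939 = 47693.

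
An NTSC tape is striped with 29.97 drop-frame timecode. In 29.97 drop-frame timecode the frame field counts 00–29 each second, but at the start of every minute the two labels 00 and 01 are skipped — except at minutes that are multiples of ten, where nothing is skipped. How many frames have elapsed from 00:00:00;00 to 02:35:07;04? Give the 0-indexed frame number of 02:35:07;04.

278934

As if non-drop at 30 labels/s: (2 × 3600 + 35 × 60 + 7) × 30 + 4 = 279214.
Minute boundaries passed: 155; those not divisible by 10: 155 − 15 = 140; dropped labels = 2 × 140 = 280.
Actual frame index = 279214 − 280 = 278934.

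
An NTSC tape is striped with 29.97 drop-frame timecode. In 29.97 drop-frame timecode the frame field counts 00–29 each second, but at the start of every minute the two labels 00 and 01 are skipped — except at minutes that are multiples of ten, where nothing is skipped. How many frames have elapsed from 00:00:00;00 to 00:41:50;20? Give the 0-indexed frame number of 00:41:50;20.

75246

As if non-drop at 30 labels/s: (0 × 3600 + 41 × 60 + 50) × 30 + 20 = 75320.
Minute boundaries passed: 41; those not divisible by 10: 41 − 4 = 37; dropped labels = 2 × 37 = 74.
Actual frame index = 75320 − 74 = 75246.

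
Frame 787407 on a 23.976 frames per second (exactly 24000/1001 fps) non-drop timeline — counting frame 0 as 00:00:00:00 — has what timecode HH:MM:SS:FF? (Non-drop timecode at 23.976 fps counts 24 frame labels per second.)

09:06:48:15

787407 ÷ 24 = 32808 full seconds, remainder 15 frames.
32808 s = 9 h 6 min 48 s.
Timecode: 09:06:48:15.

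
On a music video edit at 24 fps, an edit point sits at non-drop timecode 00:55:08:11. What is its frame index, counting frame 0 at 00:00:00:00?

Total seconds to the label: (0 × 3600 + 55 × 60 + 8) = 3308.
Frame index = 3308 × 24 + 11 = 79403.

79403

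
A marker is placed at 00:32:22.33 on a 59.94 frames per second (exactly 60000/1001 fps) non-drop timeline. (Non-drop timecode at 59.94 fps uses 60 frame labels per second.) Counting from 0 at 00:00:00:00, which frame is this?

Total seconds to the label: (0 × 3600 + 32 × 60 + 22) = 1942.
Frame index = 1942 × 60 + 33 = 116553.

frame 116553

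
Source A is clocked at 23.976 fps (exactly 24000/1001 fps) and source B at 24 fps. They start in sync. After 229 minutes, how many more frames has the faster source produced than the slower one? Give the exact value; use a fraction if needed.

229 min = 13740 s.
A emits 24000/1001 × 13740 = 329760000/1001 frames; B emits 24 × 13740 = 329760.
Difference = 329760/1001 frames (≈ 329.4306); B is ahead of A.

329760/1001 frames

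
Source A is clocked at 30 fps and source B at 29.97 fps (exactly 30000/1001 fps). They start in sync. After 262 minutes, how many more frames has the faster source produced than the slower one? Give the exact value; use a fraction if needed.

471600/1001 frames

262 min = 15720 s.
A emits 30 × 15720 = 471600 frames; B emits 30000/1001 × 15720 = 471600000/1001.
Difference = 471600/1001 frames (≈ 471.1289); B is behind A.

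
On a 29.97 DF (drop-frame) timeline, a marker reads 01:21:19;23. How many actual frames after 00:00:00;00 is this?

146247

Complete 10-minute blocks: 8, each 17982 frames → 143856.
Remaining 1 whole minute in the current block: 1800 + 0 × 1798 = 1800 frames.
Within the current minute: 19 × 30 + 23 − 2 = 591 (labels ;00/;01 skipped at this minute). Total = 143856 + 1800 + 591 = 146247.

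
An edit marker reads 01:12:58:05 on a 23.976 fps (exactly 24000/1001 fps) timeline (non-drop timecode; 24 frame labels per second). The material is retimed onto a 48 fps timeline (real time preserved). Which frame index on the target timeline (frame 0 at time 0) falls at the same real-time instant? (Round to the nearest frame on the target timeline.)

Source frame index: (1×3600 + 12×60 + 58) × 24 + 5 = 105077.
Real time: 105077 / (24000/1001) = 105182077/24000 s.
Target frame: (105182077/24000) × (48) = 105182077/500 ≈ 210364.154 → 210364.

frame 210364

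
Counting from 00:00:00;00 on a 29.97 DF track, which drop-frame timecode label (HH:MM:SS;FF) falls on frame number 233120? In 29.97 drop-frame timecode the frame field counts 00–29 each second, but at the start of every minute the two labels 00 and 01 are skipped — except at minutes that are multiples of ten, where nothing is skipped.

02:09:38;14

Each 10-minute DF block holds 10 × 60 × 30 − 9 × 2 = 17982 frames. 233120 ÷ 17982 → 12 full blocks, remainder 17336.
Within the partial block the first minute is 1800 frames and each further minute 1798, so 9 further minute boundaries passed. Total skipped labels = 18 × 12 + 2 × 9 = 234.
Non-drop label index = 233120 + 234 = 233354; at 30 labels/s that is 02:09:38:14, i.e. DF 02:09:38;14.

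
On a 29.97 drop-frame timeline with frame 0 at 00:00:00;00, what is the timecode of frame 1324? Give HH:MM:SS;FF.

00:00:44;04

Ten DF minutes hold 17982 frames, so frame 1324 lies in block 0 (frames 0–17981) with 1324 frames into that block.
The block's first minute is 1800 frames and the rest 1798 each; 1324 frames reaches minute 0, so 0 × 18 + 0 × 2 = 0 labels have been skipped so far.
Adding those back, label number 1324 + 0 = 1324 at 30 labels/s is 44 s + 4 f = 0 h 0 min 44 s frame 4, i.e. 00:00:44;04.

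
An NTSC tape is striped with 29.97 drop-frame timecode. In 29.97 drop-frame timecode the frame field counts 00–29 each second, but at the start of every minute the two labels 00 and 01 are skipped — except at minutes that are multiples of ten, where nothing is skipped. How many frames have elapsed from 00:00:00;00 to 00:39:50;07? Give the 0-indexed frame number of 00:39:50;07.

As if non-drop at 30 labels/s: (0 × 3600 + 39 × 60 + 50) × 30 + 7 = 71707.
Minute boundaries passed: 39; those not divisible by 10: 39 − 3 = 36; dropped labels = 2 × 36 = 72.
Actual frame index = 71707 − 72 = 71635.

71635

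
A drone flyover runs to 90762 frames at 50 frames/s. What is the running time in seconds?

1815.24 seconds

Running time = 90762 / (50) = 1815.24 s.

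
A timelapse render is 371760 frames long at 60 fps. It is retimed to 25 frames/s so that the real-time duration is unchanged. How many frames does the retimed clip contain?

Target frames = source frames × (target rate / source rate) = 371760 × (25)/(60) = 371760 × 5/12 = 154900.

154900 frames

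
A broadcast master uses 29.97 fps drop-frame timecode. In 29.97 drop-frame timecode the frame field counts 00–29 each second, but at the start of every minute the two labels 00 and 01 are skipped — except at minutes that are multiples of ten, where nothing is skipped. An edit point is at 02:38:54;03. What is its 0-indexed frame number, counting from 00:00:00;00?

285737

Complete 10-minute blocks: 15, each 17982 frames → 269730.
Remaining 8 whole minutes in the current block: 1800 + 7 × 1798 = 14386 frames.
Within the current minute: 54 × 30 + 3 − 2 = 1621 (labels ;00/;01 skipped at this minute). Total = 269730 + 14386 + 1621 = 285737.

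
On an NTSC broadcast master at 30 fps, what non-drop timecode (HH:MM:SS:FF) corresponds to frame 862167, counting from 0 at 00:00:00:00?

07:58:58:27

862167 ÷ 30 = 28738 full seconds, remainder 27 frames.
28738 s = 7 h 58 min 58 s.
Timecode: 07:58:58:27.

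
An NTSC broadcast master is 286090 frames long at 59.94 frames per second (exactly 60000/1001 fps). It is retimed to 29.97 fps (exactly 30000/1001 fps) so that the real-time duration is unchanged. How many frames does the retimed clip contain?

143045 frames

Target frames = source frames × (target rate / source rate) = 286090 × (30000/1001)/(60000/1001) = 286090 × 1/2 = 143045.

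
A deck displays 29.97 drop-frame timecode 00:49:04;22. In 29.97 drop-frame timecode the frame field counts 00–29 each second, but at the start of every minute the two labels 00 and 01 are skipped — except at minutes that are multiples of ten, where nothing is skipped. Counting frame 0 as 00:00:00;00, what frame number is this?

As if non-drop at 30 labels/s: (0 × 3600 + 49 × 60 + 4) × 30 + 22 = 88342.
Minute boundaries passed: 49; those not divisible by 10: 49 − 4 = 45; dropped labels = 2 × 45 = 90.
Actual frame index = 88342 − 90 = 88252.

88252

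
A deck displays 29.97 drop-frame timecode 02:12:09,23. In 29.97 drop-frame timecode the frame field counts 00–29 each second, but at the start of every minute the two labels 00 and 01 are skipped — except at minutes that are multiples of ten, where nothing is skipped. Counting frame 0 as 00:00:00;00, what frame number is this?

As if non-drop at 30 labels/s: (2 × 3600 + 12 × 60 + 9) × 30 + 23 = 237893.
Minute boundaries passed: 132; those not divisible by 10: 132 − 13 = 119; dropped labels = 2 × 119 = 238.
Actual frame index = 237893 − 238 = 237655.

237655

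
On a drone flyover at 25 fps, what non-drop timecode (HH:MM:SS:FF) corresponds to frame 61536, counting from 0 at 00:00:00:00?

61536 ÷ 25 = 2461 full seconds, remainder 11 frames.
2461 s = 0 h 41 min 1 s.
Timecode: 00:41:01:11.

00:41:01:11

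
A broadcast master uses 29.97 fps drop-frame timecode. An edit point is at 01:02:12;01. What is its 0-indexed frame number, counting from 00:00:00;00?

As if non-drop at 30 labels/s: (1 × 3600 + 2 × 60 + 12) × 30 + 1 = 111961.
Minute boundaries passed: 62; those not divisible by 10: 62 − 6 = 56; dropped labels = 2 × 56 = 112.
Actual frame index = 111961 − 112 = 111849.

111849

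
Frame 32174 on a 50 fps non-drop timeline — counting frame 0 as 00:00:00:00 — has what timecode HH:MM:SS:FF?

32174 ÷ 50 = 643 full seconds, remainder 24 frames.
643 s = 0 h 10 min 43 s.
Timecode: 00:10:43:24.

00:10:43:24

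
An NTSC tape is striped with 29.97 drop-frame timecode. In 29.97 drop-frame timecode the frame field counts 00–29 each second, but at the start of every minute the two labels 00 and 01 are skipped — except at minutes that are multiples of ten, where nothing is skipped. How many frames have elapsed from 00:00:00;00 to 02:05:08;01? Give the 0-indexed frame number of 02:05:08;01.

225015

As if non-drop at 30 labels/s: (2 × 3600 + 5 × 60 + 8) × 30 + 1 = 225241.
Minute boundaries passed: 125; those not divisible by 10: 125 − 12 = 113; dropped labels = 2 × 113 = 226.
Actual frame index = 225241 − 226 = 225015.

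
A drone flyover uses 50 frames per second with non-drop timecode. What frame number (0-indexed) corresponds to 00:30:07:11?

Total seconds to the label: (0 × 3600 + 30 × 60 + 7) = 1807.
Frame index = 1807 × 50 + 11 = 90361.

90361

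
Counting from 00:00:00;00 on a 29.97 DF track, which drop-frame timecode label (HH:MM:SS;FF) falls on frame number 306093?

Ten DF minutes hold 17982 frames, so frame 306093 lies in block 17 (frames 305694–323675) with 399 frames into that block.
The block's first minute is 1800 frames and the rest 1798 each; 399 frames reaches minute 0, so 17 × 18 + 0 × 2 = 306 labels have been skipped so far.
Adding those back, label number 306093 + 306 = 306399 at 30 labels/s is 10213 s + 9 f = 2 h 50 min 13 s frame 9, i.e. 02:50:13;09.

02:50:13;09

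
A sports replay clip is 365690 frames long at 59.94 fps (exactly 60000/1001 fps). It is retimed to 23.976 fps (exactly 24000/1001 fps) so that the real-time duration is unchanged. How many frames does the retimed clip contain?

Target frames = source frames × (target rate / source rate) = 365690 × (24000/1001)/(60000/1001) = 365690 × 2/5 = 146276.

146276 frames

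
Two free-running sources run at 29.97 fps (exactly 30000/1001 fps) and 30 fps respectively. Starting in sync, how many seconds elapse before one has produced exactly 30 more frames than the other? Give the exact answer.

1001 seconds

The gap grows by |30 − 30000/1001| = 30/1001 frames per second.
Time for a 30-frame gap: 30 ÷ (30/1001) = 1001 s.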